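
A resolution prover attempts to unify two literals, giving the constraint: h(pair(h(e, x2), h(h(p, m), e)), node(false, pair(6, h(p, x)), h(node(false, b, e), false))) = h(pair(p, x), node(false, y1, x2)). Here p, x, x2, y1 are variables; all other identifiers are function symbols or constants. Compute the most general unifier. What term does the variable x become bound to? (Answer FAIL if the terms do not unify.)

Decompose h/2: pair(h(e, x2), h(h(p, m), e)) = pair(p, x),  node(false, pair(6, h(p, x)), h(node(false, b, e), false)) = node(false, y1, x2).
Decompose pair/2: h(e, x2) = p,  h(h(p, m), e) = x.
Bind p := h(e, x2); substituting into the remaining equations gives: h(h(h(e, x2), m), e) = x,  node(false, pair(6, h(h(e, x2), x)), h(node(false, b, e), false)) = node(false, y1, x2).
Bind x := h(h(h(e, x2), m), e); substituting into the remaining equation gives: node(false, pair(6, h(h(e, x2), h(h(h(e, x2), m), e))), h(node(false, b, e), false)) = node(false, y1, x2).
Decompose node/3: false = false,  pair(6, h(h(e, x2), h(h(h(e, x2), m), e))) = y1,  h(node(false, b, e), false) = x2.
Delete trivial equation false = false.
Bind y1 := pair(6, h(h(e, x2), h(h(h(e, x2), m), e))); no other remaining equation mentions y1.
Bind x2 := h(node(false, b, e), false). Substituting into the earlier bindings gives p := h(e, h(node(false, b, e), false)), x := h(h(h(e, h(node(false, b, e), false)), m), e), y1 := pair(6, h(h(e, h(node(false, b, e), false)), h(h(h(e, h(node(false, b, e), false)), m), e))).
MGU = { p := h(e, h(node(false, b, e), false)), x := h(h(h(e, h(node(false, b, e), false)), m), e), y1 := pair(6, h(h(e, h(node(false, b, e), false)), h(h(h(e, h(node(false, b, e), false)), m), e))), x2 := h(node(false, b, e), false) }, so x := h(h(h(e, h(node(false, b, e), false)), m), e).

h(h(h(e, h(node(false, b, e), false)), m), e)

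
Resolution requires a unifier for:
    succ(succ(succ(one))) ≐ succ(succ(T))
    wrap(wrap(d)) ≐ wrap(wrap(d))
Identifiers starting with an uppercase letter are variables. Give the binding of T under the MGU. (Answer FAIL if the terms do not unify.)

succ(one)

Decompose succ/1: succ(succ(one)) ≐ succ(T).
Decompose succ/1: succ(one) ≐ T.
Bind T := succ(one); no other remaining equation mentions T.
Delete trivial equation wrap(wrap(d)) ≐ wrap(wrap(d)).
MGU = { T -> succ(one) }, so T -> succ(one).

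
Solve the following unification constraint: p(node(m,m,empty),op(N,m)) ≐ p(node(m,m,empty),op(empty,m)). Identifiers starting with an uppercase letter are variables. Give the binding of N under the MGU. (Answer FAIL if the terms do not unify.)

empty

Decompose p/2: node(m,m,empty) ≐ node(m,m,empty),  op(N,m) ≐ op(empty,m).
Delete trivial equation node(m,m,empty) ≐ node(m,m,empty).
Decompose op/2: N ≐ empty,  m ≐ m.
Bind N := empty; no other remaining equation mentions N.
Delete trivial equation m ≐ m.
MGU = { N := empty }, so N := empty.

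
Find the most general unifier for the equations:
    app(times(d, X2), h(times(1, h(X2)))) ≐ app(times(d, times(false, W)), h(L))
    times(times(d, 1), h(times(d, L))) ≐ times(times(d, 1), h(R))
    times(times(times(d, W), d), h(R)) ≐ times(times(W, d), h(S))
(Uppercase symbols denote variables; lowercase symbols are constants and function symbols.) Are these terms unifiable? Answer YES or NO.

Decompose app/2: times(d, X2) ≐ times(d, times(false, W)),  h(times(1, h(X2))) ≐ h(L).
Decompose times/2: d ≐ d,  X2 ≐ times(false, W).
Delete trivial equation d ≐ d.
Bind X2 := times(false, W); substituting into the one remaining equation that mentions X2 gives: h(times(1, h(times(false, W)))) ≐ h(L).
Decompose h/1: times(1, h(times(false, W))) ≐ L.
Bind L := times(1, h(times(false, W))); substituting into the one remaining equation that mentions L gives: times(times(d, 1), h(times(d, times(1, h(times(false, W)))))) ≐ times(times(d, 1), h(R)).
Decompose times/2: times(d, 1) ≐ times(d, 1),  h(times(d, times(1, h(times(false, W))))) ≐ h(R).
Delete trivial equation times(d, 1) ≐ times(d, 1).
Decompose h/1: times(d, times(1, h(times(false, W)))) ≐ R.
Bind R := times(d, times(1, h(times(false, W)))); substituting into the remaining equation gives: times(times(times(d, W), d), h(times(d, times(1, h(times(false, W)))))) ≐ times(times(W, d), h(S)).
Decompose times/2: times(times(d, W), d) ≐ times(W, d),  h(times(d, times(1, h(times(false, W))))) ≐ h(S).
Decompose times/2: times(d, W) ≐ W,  d ≐ d.
Occurs check fails: W occurs in times(d, W); the equation W ≐ times(d, W) has no finite solution.

NO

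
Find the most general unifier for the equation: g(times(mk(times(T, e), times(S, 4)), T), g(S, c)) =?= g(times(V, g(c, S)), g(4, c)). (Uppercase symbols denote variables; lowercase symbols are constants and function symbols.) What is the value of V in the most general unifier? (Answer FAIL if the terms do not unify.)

mk(times(g(c, 4), e), times(4, 4))

Decompose g/2: times(mk(times(T, e), times(S, 4)), T) =?= times(V, g(c, S)),  g(S, c) =?= g(4, c).
Decompose times/2: mk(times(T, e), times(S, 4)) =?= V,  T =?= g(c, S).
Bind V := mk(times(T, e), times(S, 4)); no other remaining equation mentions V.
Bind T := g(c, S); no other remaining equation mentions T. Substituting into the earlier binding gives V := mk(times(g(c, S), e), times(S, 4)).
Decompose g/2: S =?= 4,  c =?= c.
Bind S := 4; no other remaining equation mentions S. Substituting into the earlier bindings gives V := mk(times(g(c, 4), e), times(4, 4)), T := g(c, 4).
Delete trivial equation c =?= c.
MGU = { V := mk(times(g(c, 4), e), times(4, 4)), T := g(c, 4), S := 4 }, so V := mk(times(g(c, 4), e), times(4, 4)).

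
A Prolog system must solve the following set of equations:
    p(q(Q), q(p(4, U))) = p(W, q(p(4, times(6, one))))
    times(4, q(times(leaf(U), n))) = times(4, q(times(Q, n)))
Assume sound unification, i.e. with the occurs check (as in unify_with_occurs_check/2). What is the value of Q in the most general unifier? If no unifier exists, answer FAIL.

leaf(times(6, one))

Decompose p/2: q(Q) = W,  q(p(4, U)) = q(p(4, times(6, one))).
Bind W := q(Q); no other remaining equation mentions W.
Decompose q/1: p(4, U) = p(4, times(6, one)).
Decompose p/2: 4 = 4,  U = times(6, one).
Delete trivial equation 4 = 4.
Bind U := times(6, one); substituting into the remaining equation gives: times(4, q(times(leaf(times(6, one)), n))) = times(4, q(times(Q, n))).
Decompose times/2: 4 = 4,  q(times(leaf(times(6, one)), n)) = q(times(Q, n)).
Delete trivial equation 4 = 4.
Decompose q/1: times(leaf(times(6, one)), n) = times(Q, n).
Decompose times/2: leaf(times(6, one)) = Q,  n = n.
Bind Q := leaf(times(6, one)); no other remaining equation mentions Q. Substituting into the earlier binding gives W := q(leaf(times(6, one))).
Delete trivial equation n = n.
MGU = { W -> q(leaf(times(6, one))), U -> times(6, one), Q -> leaf(times(6, one)) }, so Q -> leaf(times(6, one)).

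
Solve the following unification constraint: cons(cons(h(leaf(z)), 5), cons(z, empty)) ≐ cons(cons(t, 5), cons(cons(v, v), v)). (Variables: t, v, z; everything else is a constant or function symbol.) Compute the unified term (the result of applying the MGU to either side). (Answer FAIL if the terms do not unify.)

Decompose cons/2: cons(h(leaf(z)), 5) ≐ cons(t, 5),  cons(z, empty) ≐ cons(cons(v, v), v).
Decompose cons/2: h(leaf(z)) ≐ t,  5 ≐ 5.
Bind t := h(leaf(z)); no other remaining equation mentions t.
Delete trivial equation 5 ≐ 5.
Decompose cons/2: z ≐ cons(v, v),  empty ≐ v.
Bind z := cons(v, v); no other remaining equation mentions z. Substituting into the earlier binding gives t := h(leaf(cons(v, v))).
Bind v := empty. Substituting into the earlier bindings gives t := h(leaf(cons(empty, empty))), z := cons(empty, empty).
Applying the MGU to either side gives cons(cons(h(leaf(cons(empty, empty))), 5), cons(cons(empty, empty), empty)).

cons(cons(h(leaf(cons(empty, empty))), 5), cons(cons(empty, empty), empty))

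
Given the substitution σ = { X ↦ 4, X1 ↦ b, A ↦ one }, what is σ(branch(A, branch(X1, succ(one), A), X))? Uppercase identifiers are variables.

Replace each occurrence of X with 4.
Replace each occurrence of X1 with b.
Replace each occurrence of A with one.
Result: branch(one, branch(b, succ(one), one), 4).

branch(one, branch(b, succ(one), one), 4)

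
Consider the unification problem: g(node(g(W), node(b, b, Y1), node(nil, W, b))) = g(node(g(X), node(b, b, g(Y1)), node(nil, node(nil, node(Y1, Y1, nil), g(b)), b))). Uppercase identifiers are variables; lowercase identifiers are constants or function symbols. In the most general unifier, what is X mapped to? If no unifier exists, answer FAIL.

FAIL

Decompose g/1: node(g(W), node(b, b, Y1), node(nil, W, b)) = node(g(X), node(b, b, g(Y1)), node(nil, node(nil, node(Y1, Y1, nil), g(b)), b)).
Decompose node/3: g(W) = g(X),  node(b, b, Y1) = node(b, b, g(Y1)),  node(nil, W, b) = node(nil, node(nil, node(Y1, Y1, nil), g(b)), b).
Decompose g/1: W = X.
Bind W := X; substituting into the one remaining equation that mentions W gives: node(nil, X, b) = node(nil, node(nil, node(Y1, Y1, nil), g(b)), b).
Decompose node/3: b = b,  b = b,  Y1 = g(Y1).
Delete trivial equation b = b.
Delete trivial equation b = b.
Occurs check fails: Y1 occurs in g(Y1); the equation Y1 = g(Y1) has no finite solution.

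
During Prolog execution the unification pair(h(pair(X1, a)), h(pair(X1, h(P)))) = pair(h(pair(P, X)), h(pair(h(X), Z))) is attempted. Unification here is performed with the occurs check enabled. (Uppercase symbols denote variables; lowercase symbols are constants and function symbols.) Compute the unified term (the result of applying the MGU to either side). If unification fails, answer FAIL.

pair(h(pair(h(a), a)), h(pair(h(a), h(h(a)))))

Decompose pair/2: h(pair(X1, a)) = h(pair(P, X)),  h(pair(X1, h(P))) = h(pair(h(X), Z)).
Decompose h/1: pair(X1, a) = pair(P, X).
Decompose pair/2: X1 = P,  a = X.
Bind X1 := P; substituting into the one remaining equation that mentions X1 gives: h(pair(P, h(P))) = h(pair(h(X), Z)).
Bind X := a; substituting into the remaining equation gives: h(pair(P, h(P))) = h(pair(h(a), Z)).
Decompose h/1: pair(P, h(P)) = pair(h(a), Z).
Decompose pair/2: P = h(a),  h(P) = Z.
Bind P := h(a); substituting into the remaining equation gives: h(h(a)) = Z. Substituting into the earlier binding gives X1 := h(a).
Bind Z := h(h(a)).
Applying the MGU to either side gives pair(h(pair(h(a), a)), h(pair(h(a), h(h(a))))).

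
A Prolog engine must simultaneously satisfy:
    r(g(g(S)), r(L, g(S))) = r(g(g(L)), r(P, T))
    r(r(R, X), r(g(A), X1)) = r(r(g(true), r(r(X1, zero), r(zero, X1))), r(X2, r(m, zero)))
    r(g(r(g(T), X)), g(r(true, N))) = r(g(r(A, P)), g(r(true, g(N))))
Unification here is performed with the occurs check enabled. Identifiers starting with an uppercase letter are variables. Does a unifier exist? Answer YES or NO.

Decompose r/2: g(g(S)) = g(g(L)),  r(L, g(S)) = r(P, T).
Decompose g/1: g(S) = g(L).
Decompose g/1: S = L.
Bind S := L; substituting into the one remaining equation that mentions S gives: r(L, g(L)) = r(P, T).
Decompose r/2: L = P,  g(L) = T.
Bind L := P; substituting into the one remaining equation that mentions L gives: g(P) = T. Substituting into the earlier binding gives S := P.
Bind T := g(P); substituting into the one remaining equation that mentions T gives: r(g(r(g(g(P)), X)), g(r(true, N))) = r(g(r(A, P)), g(r(true, g(N)))).
Decompose r/2: r(R, X) = r(g(true), r(r(X1, zero), r(zero, X1))),  r(g(A), X1) = r(X2, r(m, zero)).
Decompose r/2: R = g(true),  X = r(r(X1, zero), r(zero, X1)).
Bind R := g(true); no other remaining equation mentions R.
Bind X := r(r(X1, zero), r(zero, X1)); substituting into the one remaining equation that mentions X gives: r(g(r(g(g(P)), r(r(X1, zero), r(zero, X1)))), g(r(true, N))) = r(g(r(A, P)), g(r(true, g(N)))).
Decompose r/2: g(A) = X2,  X1 = r(m, zero).
Bind X2 := g(A); no other remaining equation mentions X2.
Bind X1 := r(m, zero); substituting into the remaining equation gives: r(g(r(g(g(P)), r(r(r(m, zero), zero), r(zero, r(m, zero))))), g(r(true, N))) = r(g(r(A, P)), g(r(true, g(N)))). Substituting into the earlier binding gives X := r(r(r(m, zero), zero), r(zero, r(m, zero))).
Decompose r/2: g(r(g(g(P)), r(r(r(m, zero), zero), r(zero, r(m, zero))))) = g(r(A, P)),  g(r(true, N)) = g(r(true, g(N))).
Decompose g/1: r(g(g(P)), r(r(r(m, zero), zero), r(zero, r(m, zero)))) = r(A, P).
Decompose r/2: g(g(P)) = A,  r(r(r(m, zero), zero), r(zero, r(m, zero))) = P.
Bind A := g(g(P)); no other remaining equation mentions A. Substituting into the earlier binding gives X2 := g(g(g(P))).
Bind P := r(r(r(m, zero), zero), r(zero, r(m, zero))); no other remaining equation mentions P. Substituting into the earlier bindings gives S := r(r(r(m, zero), zero), r(zero, r(m, zero))), L := r(r(r(m, zero), zero), r(zero, r(m, zero))), T := g(r(r(r(m, zero), zero), r(zero, r(m, zero)))), X2 := g(g(g(r(r(r(m, zero), zero), r(zero, r(m, zero)))))), A := g(g(r(r(r(m, zero), zero), r(zero, r(m, zero))))).
Decompose g/1: r(true, N) = r(true, g(N)).
Decompose r/2: true = true,  N = g(N).
Delete trivial equation true = true.
Occurs check fails: N occurs in g(N); the equation N = g(N) has no finite solution.

NO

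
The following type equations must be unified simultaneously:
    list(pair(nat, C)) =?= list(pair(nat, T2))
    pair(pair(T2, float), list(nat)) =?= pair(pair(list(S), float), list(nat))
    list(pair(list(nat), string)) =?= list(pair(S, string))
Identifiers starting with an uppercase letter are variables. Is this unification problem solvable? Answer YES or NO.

Decompose list/1: pair(nat, C) =?= pair(nat, T2).
Decompose pair/2: nat =?= nat,  C =?= T2.
Delete trivial equation nat =?= nat.
Bind C := T2; no other remaining equation mentions C.
Decompose pair/2: pair(T2, float) =?= pair(list(S), float),  list(nat) =?= list(nat).
Decompose pair/2: T2 =?= list(S),  float =?= float.
Bind T2 := list(S); no other remaining equation mentions T2. Substituting into the earlier binding gives C := list(S).
Delete trivial equation float =?= float.
Delete trivial equation list(nat) =?= list(nat).
Decompose list/1: pair(list(nat), string) =?= pair(S, string).
Decompose pair/2: list(nat) =?= S,  string =?= string.
Bind S := list(nat); no other remaining equation mentions S. Substituting into the earlier bindings gives C := list(list(nat)), T2 := list(list(nat)).
Delete trivial equation string =?= string.
No equations remain and no clash or occurs-check failure arose, so a unifier exists.

YES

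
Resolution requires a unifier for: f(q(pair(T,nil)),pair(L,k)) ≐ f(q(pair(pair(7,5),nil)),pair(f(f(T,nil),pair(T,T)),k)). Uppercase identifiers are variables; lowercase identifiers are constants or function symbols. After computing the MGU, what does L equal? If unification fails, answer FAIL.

Decompose f/2: q(pair(T,nil)) ≐ q(pair(pair(7,5),nil)),  pair(L,k) ≐ pair(f(f(T,nil),pair(T,T)),k).
Decompose q/1: pair(T,nil) ≐ pair(pair(7,5),nil).
Decompose pair/2: T ≐ pair(7,5),  nil ≐ nil.
Bind T := pair(7,5); substituting into the one remaining equation that mentions T gives: pair(L,k) ≐ pair(f(f(pair(7,5),nil),pair(pair(7,5),pair(7,5))),k).
Delete trivial equation nil ≐ nil.
Decompose pair/2: L ≐ f(f(pair(7,5),nil),pair(pair(7,5),pair(7,5))),  k ≐ k.
Bind L := f(f(pair(7,5),nil),pair(pair(7,5),pair(7,5))); no other remaining equation mentions L.
Delete trivial equation k ≐ k.
MGU = { T := pair(7,5), L := f(f(pair(7,5),nil),pair(pair(7,5),pair(7,5))) }, so L := f(f(pair(7,5),nil),pair(pair(7,5),pair(7,5))).

f(f(pair(7,5),nil),pair(pair(7,5),pair(7,5)))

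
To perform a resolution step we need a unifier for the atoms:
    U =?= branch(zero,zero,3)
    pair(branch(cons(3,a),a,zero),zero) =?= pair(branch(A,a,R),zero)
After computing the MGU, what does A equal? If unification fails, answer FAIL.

cons(3,a)

Bind U := branch(zero,zero,3); no other remaining equation mentions U.
Decompose pair/2: branch(cons(3,a),a,zero) =?= branch(A,a,R),  zero =?= zero.
Decompose branch/3: cons(3,a) =?= A,  a =?= a,  zero =?= R.
Bind A := cons(3,a); no other remaining equation mentions A.
Delete trivial equation a =?= a.
Bind R := zero; no other remaining equation mentions R.
Delete trivial equation zero =?= zero.
MGU = { U -> branch(zero,zero,3), A -> cons(3,a), R -> zero }, so A -> cons(3,a).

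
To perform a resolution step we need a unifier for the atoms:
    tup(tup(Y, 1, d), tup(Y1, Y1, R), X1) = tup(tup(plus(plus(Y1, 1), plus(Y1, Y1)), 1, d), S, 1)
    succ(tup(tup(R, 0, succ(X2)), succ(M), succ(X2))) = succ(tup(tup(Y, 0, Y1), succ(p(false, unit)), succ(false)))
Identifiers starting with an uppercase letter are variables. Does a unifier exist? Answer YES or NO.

YES

Decompose tup/3: tup(Y, 1, d) = tup(plus(plus(Y1, 1), plus(Y1, Y1)), 1, d),  tup(Y1, Y1, R) = S,  X1 = 1.
Decompose tup/3: Y = plus(plus(Y1, 1), plus(Y1, Y1)),  1 = 1,  d = d.
Bind Y := plus(plus(Y1, 1), plus(Y1, Y1)); substituting into the one remaining equation that mentions Y gives: succ(tup(tup(R, 0, succ(X2)), succ(M), succ(X2))) = succ(tup(tup(plus(plus(Y1, 1), plus(Y1, Y1)), 0, Y1), succ(p(false, unit)), succ(false))).
Delete trivial equation 1 = 1.
Delete trivial equation d = d.
Bind S := tup(Y1, Y1, R); no other remaining equation mentions S.
Bind X1 := 1; no other remaining equation mentions X1.
Decompose succ/1: tup(tup(R, 0, succ(X2)), succ(M), succ(X2)) = tup(tup(plus(plus(Y1, 1), plus(Y1, Y1)), 0, Y1), succ(p(false, unit)), succ(false)).
Decompose tup/3: tup(R, 0, succ(X2)) = tup(plus(plus(Y1, 1), plus(Y1, Y1)), 0, Y1),  succ(M) = succ(p(false, unit)),  succ(X2) = succ(false).
Decompose tup/3: R = plus(plus(Y1, 1), plus(Y1, Y1)),  0 = 0,  succ(X2) = Y1.
Bind R := plus(plus(Y1, 1), plus(Y1, Y1)); no other remaining equation mentions R. Substituting into the earlier binding gives S := tup(Y1, Y1, plus(plus(Y1, 1), plus(Y1, Y1))).
Delete trivial equation 0 = 0.
Bind Y1 := succ(X2); no other remaining equation mentions Y1. Substituting into the earlier bindings gives Y := plus(plus(succ(X2), 1), plus(succ(X2), succ(X2))), S := tup(succ(X2), succ(X2), plus(plus(succ(X2), 1), plus(succ(X2), succ(X2)))), R := plus(plus(succ(X2), 1), plus(succ(X2), succ(X2))).
Decompose succ/1: M = p(false, unit).
Bind M := p(false, unit); no other remaining equation mentions M.
Decompose succ/1: X2 = false.
Bind X2 := false. Substituting into the earlier bindings gives Y := plus(plus(succ(false), 1), plus(succ(false), succ(false))), S := tup(succ(false), succ(false), plus(plus(succ(false), 1), plus(succ(false), succ(false)))), R := plus(plus(succ(false), 1), plus(succ(false), succ(false))), Y1 := succ(false).
No equations remain and no clash or occurs-check failure arose, so a unifier exists.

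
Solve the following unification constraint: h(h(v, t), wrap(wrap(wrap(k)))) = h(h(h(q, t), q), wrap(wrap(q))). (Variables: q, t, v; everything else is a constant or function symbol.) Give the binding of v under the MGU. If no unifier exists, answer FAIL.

Decompose h/2: h(v, t) = h(h(q, t), q),  wrap(wrap(wrap(k))) = wrap(wrap(q)).
Decompose h/2: v = h(q, t),  t = q.
Bind v := h(q, t); no other remaining equation mentions v.
Bind t := q; no other remaining equation mentions t. Substituting into the earlier binding gives v := h(q, q).
Decompose wrap/1: wrap(wrap(k)) = wrap(q).
Decompose wrap/1: wrap(k) = q.
Bind q := wrap(k). Substituting into the earlier bindings gives v := h(wrap(k), wrap(k)), t := wrap(k).
MGU = { v := h(wrap(k), wrap(k)), t := wrap(k), q := wrap(k) }, so v := h(wrap(k), wrap(k)).

h(wrap(k), wrap(k))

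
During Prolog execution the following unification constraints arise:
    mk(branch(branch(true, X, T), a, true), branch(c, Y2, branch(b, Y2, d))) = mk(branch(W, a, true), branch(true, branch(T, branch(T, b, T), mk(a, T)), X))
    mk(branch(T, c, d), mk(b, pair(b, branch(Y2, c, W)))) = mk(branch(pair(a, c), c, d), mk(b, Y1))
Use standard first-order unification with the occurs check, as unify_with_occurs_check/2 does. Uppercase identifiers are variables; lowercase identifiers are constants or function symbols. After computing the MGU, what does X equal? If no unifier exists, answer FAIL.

Decompose mk/2: branch(branch(true, X, T), a, true) = branch(W, a, true),  branch(c, Y2, branch(b, Y2, d)) = branch(true, branch(T, branch(T, b, T), mk(a, T)), X).
Decompose branch/3: branch(true, X, T) = W,  a = a,  true = true.
Bind W := branch(true, X, T); substituting into the one remaining equation that mentions W gives: mk(branch(T, c, d), mk(b, pair(b, branch(Y2, c, branch(true, X, T))))) = mk(branch(pair(a, c), c, d), mk(b, Y1)).
Delete trivial equation a = a.
Delete trivial equation true = true.
Decompose branch/3: c = true,  Y2 = branch(T, branch(T, b, T), mk(a, T)),  branch(b, Y2, d) = X.
Clash: constants c and true differ; no unifier exists.

FAIL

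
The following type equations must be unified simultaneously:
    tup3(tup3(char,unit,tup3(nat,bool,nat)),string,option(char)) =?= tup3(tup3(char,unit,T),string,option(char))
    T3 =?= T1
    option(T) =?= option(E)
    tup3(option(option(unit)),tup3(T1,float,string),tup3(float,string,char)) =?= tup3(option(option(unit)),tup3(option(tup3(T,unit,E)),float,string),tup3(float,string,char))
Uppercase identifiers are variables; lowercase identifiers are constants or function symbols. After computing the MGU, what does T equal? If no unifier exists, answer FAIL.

tup3(nat,bool,nat)

Decompose tup3/3: tup3(char,unit,tup3(nat,bool,nat)) =?= tup3(char,unit,T),  string =?= string,  option(char) =?= option(char).
Decompose tup3/3: char =?= char,  unit =?= unit,  tup3(nat,bool,nat) =?= T.
Delete trivial equation char =?= char.
Delete trivial equation unit =?= unit.
Bind T := tup3(nat,bool,nat); substituting into the 2 remaining equations that mention T gives: option(tup3(nat,bool,nat)) =?= option(E),  tup3(option(option(unit)),tup3(T1,float,string),tup3(float,string,char)) =?= tup3(option(option(unit)),tup3(option(tup3(tup3(nat,bool,nat),unit,E)),float,string),tup3(float,string,char)).
Delete trivial equation string =?= string.
Delete trivial equation option(char) =?= option(char).
Bind T3 := T1; no other remaining equation mentions T3.
Decompose option/1: tup3(nat,bool,nat) =?= E.
Bind E := tup3(nat,bool,nat); substituting into the remaining equation gives: tup3(option(option(unit)),tup3(T1,float,string),tup3(float,string,char)) =?= tup3(option(option(unit)),tup3(option(tup3(tup3(nat,bool,nat),unit,tup3(nat,bool,nat))),float,string),tup3(float,string,char)).
Decompose tup3/3: option(option(unit)) =?= option(option(unit)),  tup3(T1,float,string) =?= tup3(option(tup3(tup3(nat,bool,nat),unit,tup3(nat,bool,nat))),float,string),  tup3(float,string,char) =?= tup3(float,string,char).
Delete trivial equation option(option(unit)) =?= option(option(unit)).
Decompose tup3/3: T1 =?= option(tup3(tup3(nat,bool,nat),unit,tup3(nat,bool,nat))),  float =?= float,  string =?= string.
Bind T1 := option(tup3(tup3(nat,bool,nat),unit,tup3(nat,bool,nat))); no other remaining equation mentions T1. Substituting into the earlier binding gives T3 := option(tup3(tup3(nat,bool,nat),unit,tup3(nat,bool,nat))).
Delete trivial equation float =?= float.
Delete trivial equation string =?= string.
Delete trivial equation tup3(float,string,char) =?= tup3(float,string,char).
MGU = { T -> tup3(nat,bool,nat), T3 -> option(tup3(tup3(nat,bool,nat),unit,tup3(nat,bool,nat))), E -> tup3(nat,bool,nat), T1 -> option(tup3(tup3(nat,bool,nat),unit,tup3(nat,bool,nat))) }, so T -> tup3(nat,bool,nat).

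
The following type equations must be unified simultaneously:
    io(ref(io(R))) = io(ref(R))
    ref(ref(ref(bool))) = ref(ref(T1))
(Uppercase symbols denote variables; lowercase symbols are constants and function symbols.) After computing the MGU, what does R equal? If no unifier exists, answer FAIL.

Decompose io/1: ref(io(R)) = ref(R).
Decompose ref/1: io(R) = R.
Occurs check fails: R occurs in io(R); the equation R = io(R) has no finite solution.

FAIL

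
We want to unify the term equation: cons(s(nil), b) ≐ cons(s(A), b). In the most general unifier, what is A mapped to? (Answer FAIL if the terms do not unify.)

nil

Decompose cons/2: s(nil) ≐ s(A),  b ≐ b.
Decompose s/1: nil ≐ A.
Bind A := nil; no other remaining equation mentions A.
Delete trivial equation b ≐ b.
MGU = { A -> nil }, so A -> nil.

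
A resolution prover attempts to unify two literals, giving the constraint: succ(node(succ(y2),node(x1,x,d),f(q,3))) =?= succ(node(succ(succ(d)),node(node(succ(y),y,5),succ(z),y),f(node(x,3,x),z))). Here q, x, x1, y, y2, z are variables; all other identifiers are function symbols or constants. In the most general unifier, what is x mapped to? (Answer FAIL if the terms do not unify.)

succ(3)

Decompose succ/1: node(succ(y2),node(x1,x,d),f(q,3)) =?= node(succ(succ(d)),node(node(succ(y),y,5),succ(z),y),f(node(x,3,x),z)).
Decompose node/3: succ(y2) =?= succ(succ(d)),  node(x1,x,d) =?= node(node(succ(y),y,5),succ(z),y),  f(q,3) =?= f(node(x,3,x),z).
Decompose succ/1: y2 =?= succ(d).
Bind y2 := succ(d); no other remaining equation mentions y2.
Decompose node/3: x1 =?= node(succ(y),y,5),  x =?= succ(z),  d =?= y.
Bind x1 := node(succ(y),y,5); no other remaining equation mentions x1.
Bind x := succ(z); substituting into the one remaining equation that mentions x gives: f(q,3) =?= f(node(succ(z),3,succ(z)),z).
Bind y := d; no other remaining equation mentions y. Substituting into the earlier binding gives x1 := node(succ(d),d,5).
Decompose f/2: q =?= node(succ(z),3,succ(z)),  3 =?= z.
Bind q := node(succ(z),3,succ(z)); no other remaining equation mentions q.
Bind z := 3. Substituting into the earlier bindings gives x := succ(3), q := node(succ(3),3,succ(3)).
MGU = { y2 ↦ succ(d), x1 ↦ node(succ(d),d,5), x ↦ succ(3), y ↦ d, q ↦ node(succ(3),3,succ(3)), z ↦ 3 }, so x ↦ succ(3).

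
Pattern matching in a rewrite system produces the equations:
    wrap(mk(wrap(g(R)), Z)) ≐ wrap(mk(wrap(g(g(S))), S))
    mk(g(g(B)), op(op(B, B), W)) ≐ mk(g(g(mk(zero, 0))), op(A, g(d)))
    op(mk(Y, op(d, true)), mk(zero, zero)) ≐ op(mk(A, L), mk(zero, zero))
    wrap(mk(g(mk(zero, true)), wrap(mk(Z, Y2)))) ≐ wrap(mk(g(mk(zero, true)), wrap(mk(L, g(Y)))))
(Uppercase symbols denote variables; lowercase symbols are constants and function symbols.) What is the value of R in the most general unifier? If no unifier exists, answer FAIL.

Decompose wrap/1: mk(wrap(g(R)), Z) ≐ mk(wrap(g(g(S))), S).
Decompose mk/2: wrap(g(R)) ≐ wrap(g(g(S))),  Z ≐ S.
Decompose wrap/1: g(R) ≐ g(g(S)).
Decompose g/1: R ≐ g(S).
Bind R := g(S); no other remaining equation mentions R.
Bind Z := S; substituting into the one remaining equation that mentions Z gives: wrap(mk(g(mk(zero, true)), wrap(mk(S, Y2)))) ≐ wrap(mk(g(mk(zero, true)), wrap(mk(L, g(Y))))).
Decompose mk/2: g(g(B)) ≐ g(g(mk(zero, 0))),  op(op(B, B), W) ≐ op(A, g(d)).
Decompose g/1: g(B) ≐ g(mk(zero, 0)).
Decompose g/1: B ≐ mk(zero, 0).
Bind B := mk(zero, 0); substituting into the one remaining equation that mentions B gives: op(op(mk(zero, 0), mk(zero, 0)), W) ≐ op(A, g(d)).
Decompose op/2: op(mk(zero, 0), mk(zero, 0)) ≐ A,  W ≐ g(d).
Bind A := op(mk(zero, 0), mk(zero, 0)); substituting into the one remaining equation that mentions A gives: op(mk(Y, op(d, true)), mk(zero, zero)) ≐ op(mk(op(mk(zero, 0), mk(zero, 0)), L), mk(zero, zero)).
Bind W := g(d); no other remaining equation mentions W.
Decompose op/2: mk(Y, op(d, true)) ≐ mk(op(mk(zero, 0), mk(zero, 0)), L),  mk(zero, zero) ≐ mk(zero, zero).
Decompose mk/2: Y ≐ op(mk(zero, 0), mk(zero, 0)),  op(d, true) ≐ L.
Bind Y := op(mk(zero, 0), mk(zero, 0)); substituting into the one remaining equation that mentions Y gives: wrap(mk(g(mk(zero, true)), wrap(mk(S, Y2)))) ≐ wrap(mk(g(mk(zero, true)), wrap(mk(L, g(op(mk(zero, 0), mk(zero, 0))))))).
Bind L := op(d, true); substituting into the one remaining equation that mentions L gives: wrap(mk(g(mk(zero, true)), wrap(mk(S, Y2)))) ≐ wrap(mk(g(mk(zero, true)), wrap(mk(op(d, true), g(op(mk(zero, 0), mk(zero, 0))))))).
Delete trivial equation mk(zero, zero) ≐ mk(zero, zero).
Decompose wrap/1: mk(g(mk(zero, true)), wrap(mk(S, Y2))) ≐ mk(g(mk(zero, true)), wrap(mk(op(d, true), g(op(mk(zero, 0), mk(zero, 0)))))).
Decompose mk/2: g(mk(zero, true)) ≐ g(mk(zero, true)),  wrap(mk(S, Y2)) ≐ wrap(mk(op(d, true), g(op(mk(zero, 0), mk(zero, 0))))).
Delete trivial equation g(mk(zero, true)) ≐ g(mk(zero, true)).
Decompose wrap/1: mk(S, Y2) ≐ mk(op(d, true), g(op(mk(zero, 0), mk(zero, 0)))).
Decompose mk/2: S ≐ op(d, true),  Y2 ≐ g(op(mk(zero, 0), mk(zero, 0))).
Bind S := op(d, true); no other remaining equation mentions S. Substituting into the earlier bindings gives R := g(op(d, true)), Z := op(d, true).
Bind Y2 := g(op(mk(zero, 0), mk(zero, 0))).
MGU = { R := g(op(d, true)), Z := op(d, true), B := mk(zero, 0), A := op(mk(zero, 0), mk(zero, 0)), W := g(d), Y := op(mk(zero, 0), mk(zero, 0)), L := op(d, true), S := op(d, true), Y2 := g(op(mk(zero, 0), mk(zero, 0))) }, so R := g(op(d, true)).

g(op(d, true))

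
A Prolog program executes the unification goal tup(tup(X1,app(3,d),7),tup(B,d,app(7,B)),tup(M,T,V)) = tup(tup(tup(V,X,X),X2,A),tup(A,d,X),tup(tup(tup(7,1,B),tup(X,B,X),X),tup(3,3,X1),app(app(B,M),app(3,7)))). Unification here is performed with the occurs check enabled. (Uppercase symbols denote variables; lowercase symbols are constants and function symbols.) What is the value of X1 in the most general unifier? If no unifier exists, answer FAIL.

Decompose tup/3: tup(X1,app(3,d),7) = tup(tup(V,X,X),X2,A),  tup(B,d,app(7,B)) = tup(A,d,X),  tup(M,T,V) = tup(tup(tup(7,1,B),tup(X,B,X),X),tup(3,3,X1),app(app(B,M),app(3,7))).
Decompose tup/3: X1 = tup(V,X,X),  app(3,d) = X2,  7 = A.
Bind X1 := tup(V,X,X); substituting into the one remaining equation that mentions X1 gives: tup(M,T,V) = tup(tup(tup(7,1,B),tup(X,B,X),X),tup(3,3,tup(V,X,X)),app(app(B,M),app(3,7))).
Bind X2 := app(3,d); no other remaining equation mentions X2.
Bind A := 7; substituting into the one remaining equation that mentions A gives: tup(B,d,app(7,B)) = tup(7,d,X).
Decompose tup/3: B = 7,  d = d,  app(7,B) = X.
Bind B := 7; substituting into the 2 remaining equations that mention B gives: app(7,7) = X,  tup(M,T,V) = tup(tup(tup(7,1,7),tup(X,7,X),X),tup(3,3,tup(V,X,X)),app(app(7,M),app(3,7))).
Delete trivial equation d = d.
Bind X := app(7,7); substituting into the remaining equation gives: tup(M,T,V) = tup(tup(tup(7,1,7),tup(app(7,7),7,app(7,7)),app(7,7)),tup(3,3,tup(V,app(7,7),app(7,7))),app(app(7,M),app(3,7))). Substituting into the earlier binding gives X1 := tup(V,app(7,7),app(7,7)).
Decompose tup/3: M = tup(tup(7,1,7),tup(app(7,7),7,app(7,7)),app(7,7)),  T = tup(3,3,tup(V,app(7,7),app(7,7))),  V = app(app(7,M),app(3,7)).
Bind M := tup(tup(7,1,7),tup(app(7,7),7,app(7,7)),app(7,7)); substituting into the one remaining equation that mentions M gives: V = app(app(7,tup(tup(7,1,7),tup(app(7,7),7,app(7,7)),app(7,7))),app(3,7)).
Bind T := tup(3,3,tup(V,app(7,7),app(7,7))); no other remaining equation mentions T.
Bind V := app(app(7,tup(tup(7,1,7),tup(app(7,7),7,app(7,7)),app(7,7))),app(3,7)). Substituting into the earlier bindings gives X1 := tup(app(app(7,tup(tup(7,1,7),tup(app(7,7),7,app(7,7)),app(7,7))),app(3,7)),app(7,7),app(7,7)), T := tup(3,3,tup(app(app(7,tup(tup(7,1,7),tup(app(7,7),7,app(7,7)),app(7,7))),app(3,7)),app(7,7),app(7,7))).
MGU = { X1 = tup(app(app(7,tup(tup(7,1,7),tup(app(7,7),7,app(7,7)),app(7,7))),app(3,7)),app(7,7),app(7,7)), X2 = app(3,d), A = 7, B = 7, X = app(7,7), M = tup(tup(7,1,7),tup(app(7,7),7,app(7,7)),app(7,7)), T = tup(3,3,tup(app(app(7,tup(tup(7,1,7),tup(app(7,7),7,app(7,7)),app(7,7))),app(3,7)),app(7,7),app(7,7))), V = app(app(7,tup(tup(7,1,7),tup(app(7,7),7,app(7,7)),app(7,7))),app(3,7)) }, so X1 = tup(app(app(7,tup(tup(7,1,7),tup(app(7,7),7,app(7,7)),app(7,7))),app(3,7)),app(7,7),app(7,7)).

tup(app(app(7,tup(tup(7,1,7),tup(app(7,7),7,app(7,7)),app(7,7))),app(3,7)),app(7,7),app(7,7))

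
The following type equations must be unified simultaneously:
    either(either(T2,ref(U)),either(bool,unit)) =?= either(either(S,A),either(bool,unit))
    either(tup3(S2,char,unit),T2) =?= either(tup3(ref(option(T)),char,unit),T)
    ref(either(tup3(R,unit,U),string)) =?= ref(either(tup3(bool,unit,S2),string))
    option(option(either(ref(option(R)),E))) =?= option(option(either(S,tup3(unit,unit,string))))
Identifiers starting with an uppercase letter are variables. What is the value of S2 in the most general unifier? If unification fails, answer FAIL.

ref(option(ref(option(bool))))

Decompose either/2: either(T2,ref(U)) =?= either(S,A),  either(bool,unit) =?= either(bool,unit).
Decompose either/2: T2 =?= S,  ref(U) =?= A.
Bind T2 := S; substituting into the one remaining equation that mentions T2 gives: either(tup3(S2,char,unit),S) =?= either(tup3(ref(option(T)),char,unit),T).
Bind A := ref(U); no other remaining equation mentions A.
Delete trivial equation either(bool,unit) =?= either(bool,unit).
Decompose either/2: tup3(S2,char,unit) =?= tup3(ref(option(T)),char,unit),  S =?= T.
Decompose tup3/3: S2 =?= ref(option(T)),  char =?= char,  unit =?= unit.
Bind S2 := ref(option(T)); substituting into the one remaining equation that mentions S2 gives: ref(either(tup3(R,unit,U),string)) =?= ref(either(tup3(bool,unit,ref(option(T))),string)).
Delete trivial equation char =?= char.
Delete trivial equation unit =?= unit.
Bind S := T; substituting into the one remaining equation that mentions S gives: option(option(either(ref(option(R)),E))) =?= option(option(either(T,tup3(unit,unit,string)))). Substituting into the earlier binding gives T2 := T.
Decompose ref/1: either(tup3(R,unit,U),string) =?= either(tup3(bool,unit,ref(option(T))),string).
Decompose either/2: tup3(R,unit,U) =?= tup3(bool,unit,ref(option(T))),  string =?= string.
Decompose tup3/3: R =?= bool,  unit =?= unit,  U =?= ref(option(T)).
Bind R := bool; substituting into the one remaining equation that mentions R gives: option(option(either(ref(option(bool)),E))) =?= option(option(either(T,tup3(unit,unit,string)))).
Delete trivial equation unit =?= unit.
Bind U := ref(option(T)); no other remaining equation mentions U. Substituting into the earlier binding gives A := ref(ref(option(T))).
Delete trivial equation string =?= string.
Decompose option/1: option(either(ref(option(bool)),E)) =?= option(either(T,tup3(unit,unit,string))).
Decompose option/1: either(ref(option(bool)),E) =?= either(T,tup3(unit,unit,string)).
Decompose either/2: ref(option(bool)) =?= T,  E =?= tup3(unit,unit,string).
Bind T := ref(option(bool)); no other remaining equation mentions T. Substituting into the earlier bindings gives T2 := ref(option(bool)), A := ref(ref(option(ref(option(bool))))), S2 := ref(option(ref(option(bool)))), S := ref(option(bool)), U := ref(option(ref(option(bool)))).
Bind E := tup3(unit,unit,string).
MGU = { T2 -> ref(option(bool)), A -> ref(ref(option(ref(option(bool))))), S2 -> ref(option(ref(option(bool)))), S -> ref(option(bool)), R -> bool, U -> ref(option(ref(option(bool)))), T -> ref(option(bool)), E -> tup3(unit,unit,string) }, so S2 -> ref(option(ref(option(bool)))).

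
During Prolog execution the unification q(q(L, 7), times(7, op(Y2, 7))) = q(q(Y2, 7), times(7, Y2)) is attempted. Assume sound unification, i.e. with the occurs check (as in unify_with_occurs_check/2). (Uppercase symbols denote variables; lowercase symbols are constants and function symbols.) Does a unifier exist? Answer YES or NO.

Decompose q/2: q(L, 7) = q(Y2, 7),  times(7, op(Y2, 7)) = times(7, Y2).
Decompose q/2: L = Y2,  7 = 7.
Bind L := Y2; no other remaining equation mentions L.
Delete trivial equation 7 = 7.
Decompose times/2: 7 = 7,  op(Y2, 7) = Y2.
Delete trivial equation 7 = 7.
Occurs check fails: Y2 occurs in op(Y2, 7); the equation Y2 = op(Y2, 7) has no finite solution.

NO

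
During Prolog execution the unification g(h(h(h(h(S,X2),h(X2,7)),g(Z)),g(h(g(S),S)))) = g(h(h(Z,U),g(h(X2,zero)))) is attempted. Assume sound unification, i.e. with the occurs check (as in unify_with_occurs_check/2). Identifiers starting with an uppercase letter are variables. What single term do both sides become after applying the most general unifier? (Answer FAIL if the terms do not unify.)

g(h(h(h(h(zero,g(zero)),h(g(zero),7)),g(h(h(zero,g(zero)),h(g(zero),7)))),g(h(g(zero),zero))))

Decompose g/1: h(h(h(h(S,X2),h(X2,7)),g(Z)),g(h(g(S),S))) = h(h(Z,U),g(h(X2,zero))).
Decompose h/2: h(h(h(S,X2),h(X2,7)),g(Z)) = h(Z,U),  g(h(g(S),S)) = g(h(X2,zero)).
Decompose h/2: h(h(S,X2),h(X2,7)) = Z,  g(Z) = U.
Bind Z := h(h(S,X2),h(X2,7)); substituting into the one remaining equation that mentions Z gives: g(h(h(S,X2),h(X2,7))) = U.
Bind U := g(h(h(S,X2),h(X2,7))); no other remaining equation mentions U.
Decompose g/1: h(g(S),S) = h(X2,zero).
Decompose h/2: g(S) = X2,  S = zero.
Bind X2 := g(S); no other remaining equation mentions X2. Substituting into the earlier bindings gives Z := h(h(S,g(S)),h(g(S),7)), U := g(h(h(S,g(S)),h(g(S),7))).
Bind S := zero. Substituting into the earlier bindings gives Z := h(h(zero,g(zero)),h(g(zero),7)), U := g(h(h(zero,g(zero)),h(g(zero),7))), X2 := g(zero).
Applying the MGU to either side gives g(h(h(h(h(zero,g(zero)),h(g(zero),7)),g(h(h(zero,g(zero)),h(g(zero),7)))),g(h(g(zero),zero)))).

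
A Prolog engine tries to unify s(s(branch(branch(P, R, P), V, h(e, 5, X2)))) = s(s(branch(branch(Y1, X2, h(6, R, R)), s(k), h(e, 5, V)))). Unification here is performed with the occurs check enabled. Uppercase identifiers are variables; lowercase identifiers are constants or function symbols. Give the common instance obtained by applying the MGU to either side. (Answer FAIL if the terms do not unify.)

Decompose s/1: s(branch(branch(P, R, P), V, h(e, 5, X2))) = s(branch(branch(Y1, X2, h(6, R, R)), s(k), h(e, 5, V))).
Decompose s/1: branch(branch(P, R, P), V, h(e, 5, X2)) = branch(branch(Y1, X2, h(6, R, R)), s(k), h(e, 5, V)).
Decompose branch/3: branch(P, R, P) = branch(Y1, X2, h(6, R, R)),  V = s(k),  h(e, 5, X2) = h(e, 5, V).
Decompose branch/3: P = Y1,  R = X2,  P = h(6, R, R).
Bind P := Y1; substituting into the one remaining equation that mentions P gives: Y1 = h(6, R, R).
Bind R := X2; substituting into the one remaining equation that mentions R gives: Y1 = h(6, X2, X2).
Bind Y1 := h(6, X2, X2); no other remaining equation mentions Y1. Substituting into the earlier binding gives P := h(6, X2, X2).
Bind V := s(k); substituting into the remaining equation gives: h(e, 5, X2) = h(e, 5, s(k)).
Decompose h/3: e = e,  5 = 5,  X2 = s(k).
Delete trivial equation e = e.
Delete trivial equation 5 = 5.
Bind X2 := s(k). Substituting into the earlier bindings gives P := h(6, s(k), s(k)), R := s(k), Y1 := h(6, s(k), s(k)).
Applying the MGU to either side gives s(s(branch(branch(h(6, s(k), s(k)), s(k), h(6, s(k), s(k))), s(k), h(e, 5, s(k))))).

s(s(branch(branch(h(6, s(k), s(k)), s(k), h(6, s(k), s(k))), s(k), h(e, 5, s(k)))))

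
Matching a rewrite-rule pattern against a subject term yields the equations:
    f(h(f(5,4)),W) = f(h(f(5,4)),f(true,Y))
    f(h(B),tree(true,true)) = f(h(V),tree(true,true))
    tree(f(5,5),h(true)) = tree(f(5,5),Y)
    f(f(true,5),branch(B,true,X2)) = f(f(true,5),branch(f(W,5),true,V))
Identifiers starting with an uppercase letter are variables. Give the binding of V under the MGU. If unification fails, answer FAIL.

f(f(true,h(true)),5)

Decompose f/2: h(f(5,4)) = h(f(5,4)),  W = f(true,Y).
Delete trivial equation h(f(5,4)) = h(f(5,4)).
Bind W := f(true,Y); substituting into the one remaining equation that mentions W gives: f(f(true,5),branch(B,true,X2)) = f(f(true,5),branch(f(f(true,Y),5),true,V)).
Decompose f/2: h(B) = h(V),  tree(true,true) = tree(true,true).
Decompose h/1: B = V.
Bind B := V; substituting into the one remaining equation that mentions B gives: f(f(true,5),branch(V,true,X2)) = f(f(true,5),branch(f(f(true,Y),5),true,V)).
Delete trivial equation tree(true,true) = tree(true,true).
Decompose tree/2: f(5,5) = f(5,5),  h(true) = Y.
Delete trivial equation f(5,5) = f(5,5).
Bind Y := h(true); substituting into the remaining equation gives: f(f(true,5),branch(V,true,X2)) = f(f(true,5),branch(f(f(true,h(true)),5),true,V)). Substituting into the earlier binding gives W := f(true,h(true)).
Decompose f/2: f(true,5) = f(true,5),  branch(V,true,X2) = branch(f(f(true,h(true)),5),true,V).
Delete trivial equation f(true,5) = f(true,5).
Decompose branch/3: V = f(f(true,h(true)),5),  true = true,  X2 = V.
Bind V := f(f(true,h(true)),5); substituting into the one remaining equation that mentions V gives: X2 = f(f(true,h(true)),5). Substituting into the earlier binding gives B := f(f(true,h(true)),5).
Delete trivial equation true = true.
Bind X2 := f(f(true,h(true)),5).
MGU = { W -> f(true,h(true)), B -> f(f(true,h(true)),5), Y -> h(true), V -> f(f(true,h(true)),5), X2 -> f(f(true,h(true)),5) }, so V -> f(f(true,h(true)),5).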